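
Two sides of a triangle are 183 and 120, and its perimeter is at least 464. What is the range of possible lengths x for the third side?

Triangle inequality alone gives 63 < x < 303.
The perimeter condition gives x ≥ 464 − 183 − 120 = 161.
Intersecting the two: 161 ≤ x < 303.

161 ≤ x < 303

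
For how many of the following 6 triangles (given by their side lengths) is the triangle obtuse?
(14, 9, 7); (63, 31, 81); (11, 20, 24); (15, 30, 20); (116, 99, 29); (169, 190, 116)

5

(14,9,7): 7²+9² = 130 < 196 = 14² → obtuse
(63,31,81): 31²+63² = 4930 < 6561 = 81² → obtuse
(11,20,24): 11²+20² = 521 < 576 = 24² → obtuse
(15,30,20): 15²+20² = 625 < 900 = 30² → obtuse
(116,99,29): 29²+99² = 10642 < 13456 = 116² → obtuse
(169,190,116): 116²+169² = 42017 > 36100 = 190² → acute
5 of the 6 are obtuse.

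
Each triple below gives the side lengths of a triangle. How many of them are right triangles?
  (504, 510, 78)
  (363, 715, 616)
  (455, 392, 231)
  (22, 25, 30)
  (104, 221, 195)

4

(504,510,78): 78²+504² = 260100 = 510² → right
(363,715,616): 363²+616² = 511225 = 715² → right
(455,392,231): 231²+392² = 207025 = 455² → right
(22,25,30): 22²+25² = 1109 > 900 = 30² → acute
(104,221,195): 104²+195² = 48841 = 221² → right
4 of the 5 are right.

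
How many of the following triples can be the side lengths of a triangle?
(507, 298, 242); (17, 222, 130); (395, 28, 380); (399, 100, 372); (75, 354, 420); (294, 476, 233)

5

(242,298,507): 242+298 > 507 → valid
(17,130,222): 17+130 ≤ 222 → not valid
(28,380,395): 28+380 > 395 → valid
(100,372,399): 100+372 > 399 → valid
(75,354,420): 75+354 > 420 → valid
(233,294,476): 233+294 > 476 → valid
5 of the 6 triples form a triangle.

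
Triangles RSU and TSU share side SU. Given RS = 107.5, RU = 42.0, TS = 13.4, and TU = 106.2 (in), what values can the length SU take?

92.8 < SU < 119.6

From triangle RSU: |107.5 − 42.0| < SU < 107.5 + 42.0, i.e. 65.5 < SU < 149.5.
From triangle TSU: 92.8 < SU < 119.6.
Both must hold, so SU lies in the intersection.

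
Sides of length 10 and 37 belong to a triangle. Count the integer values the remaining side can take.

The third side lies in the open interval (27, 47).
Integers from 28 to 46 inclusive: 46 − 28 + 1 = 19.

19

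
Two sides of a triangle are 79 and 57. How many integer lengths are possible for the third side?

113

The third side lies in the open interval (22, 136).
Integers from 23 to 135 inclusive: 135 − 23 + 1 = 113.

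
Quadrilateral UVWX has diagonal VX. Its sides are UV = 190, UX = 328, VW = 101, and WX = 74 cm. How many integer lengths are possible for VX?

36

From triangle UVX: 138 < VX < 518.
From triangle WVX: 27 < VX < 175.
Intersection: 138 < VX < 175, so integers 139 through 174: 36 values.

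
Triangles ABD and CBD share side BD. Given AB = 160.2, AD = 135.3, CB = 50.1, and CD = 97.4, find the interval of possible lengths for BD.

47.3 < BD < 147.5

From triangle ABD: |160.2 − 135.3| < BD < 160.2 + 135.3, i.e. 24.9 < BD < 295.5.
From triangle CBD: 47.3 < BD < 147.5.
Both must hold, so BD lies in the intersection.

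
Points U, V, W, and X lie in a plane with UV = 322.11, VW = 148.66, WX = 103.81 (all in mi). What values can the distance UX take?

69.64 ≤ UX ≤ 574.58 mi

The maximum is all hops collinear in one direction: 322.11 + 148.66 + 103.81 = 574.58.
The longest hop is 322.11; the others sum to 252.47. Folding the others back against it leaves at least 322.11 − 252.47 = 69.64.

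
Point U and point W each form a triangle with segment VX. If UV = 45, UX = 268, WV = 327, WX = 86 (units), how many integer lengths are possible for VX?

71

From triangle UVX: 223 < VX < 313.
From triangle WVX: 241 < VX < 413.
Intersection: 241 < VX < 313, so integers 242 through 312: 71 values.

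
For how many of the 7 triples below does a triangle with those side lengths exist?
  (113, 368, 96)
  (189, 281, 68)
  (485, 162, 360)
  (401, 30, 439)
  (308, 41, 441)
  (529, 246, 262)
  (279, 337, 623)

1

(96,113,368): 96+113 ≤ 368 → not valid
(68,189,281): 68+189 ≤ 281 → not valid
(162,360,485): 162+360 > 485 → valid
(30,401,439): 30+401 ≤ 439 → not valid
(41,308,441): 41+308 ≤ 441 → not valid
(246,262,529): 246+262 ≤ 529 → not valid
(279,337,623): 279+337 ≤ 623 → not valid
1 of the 7 triples forms a triangle.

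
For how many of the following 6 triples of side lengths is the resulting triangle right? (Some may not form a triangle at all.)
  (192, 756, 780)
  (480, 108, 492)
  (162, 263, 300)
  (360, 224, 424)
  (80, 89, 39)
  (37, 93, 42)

(192,756,780): 192²+756² = 608400 = 780² → right
(480,108,492): 108²+480² = 242064 = 492² → right
(162,263,300): 162²+263² = 95413 > 90000 = 300² → acute
(360,224,424): 224²+360² = 179776 = 424² → right
(80,89,39): 39²+80² = 7921 = 89² → right
(37,93,42): 37+42 ≤ 93, not a triangle
4 of the 6 are right.

4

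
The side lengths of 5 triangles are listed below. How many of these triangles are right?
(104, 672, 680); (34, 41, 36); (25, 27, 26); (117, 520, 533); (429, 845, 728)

3

(104,672,680): 104²+672² = 462400 = 680² → right
(34,41,36): 34²+36² = 2452 > 1681 = 41² → acute
(25,27,26): 25²+26² = 1301 > 729 = 27² → acute
(117,520,533): 117²+520² = 284089 = 533² → right
(429,845,728): 429²+728² = 714025 = 845² → right
3 of the 5 are right.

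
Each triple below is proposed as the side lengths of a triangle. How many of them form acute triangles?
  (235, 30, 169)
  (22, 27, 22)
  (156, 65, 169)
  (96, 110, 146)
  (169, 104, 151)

2

(235,30,169): 30+169 ≤ 235, not a triangle
(22,27,22): 22²+22² = 968 > 729 = 27² → acute
(156,65,169): 65²+156² = 28561 = 169² → right
(96,110,146): 96²+110² = 21316 = 146² → right
(169,104,151): 104²+151² = 33617 > 28561 = 169² → acute
2 of the 5 are acute.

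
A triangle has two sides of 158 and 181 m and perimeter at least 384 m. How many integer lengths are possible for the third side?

294

Triangle inequality: 23 < x < 339. Perimeter ≥ 384 gives x ≥ 384 − 158 − 181 = 45.
So 45 ≤ x < 339; integers 45 through 338: 294 values.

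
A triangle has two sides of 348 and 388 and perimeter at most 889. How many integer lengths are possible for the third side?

Triangle inequality: 40 < x < 736. Perimeter ≤ 889 gives x ≤ 889 − 348 − 388 = 153.
So 40 < x ≤ 153; integers 41 through 153: 113 values.

113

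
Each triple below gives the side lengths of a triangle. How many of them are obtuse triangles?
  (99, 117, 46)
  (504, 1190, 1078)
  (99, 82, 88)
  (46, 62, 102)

(99,117,46): 46²+99² = 11917 < 13689 = 117² → obtuse
(504,1190,1078): 504²+1078² = 1416100 = 1190² → right
(99,82,88): 82²+88² = 14468 > 9801 = 99² → acute
(46,62,102): 46²+62² = 5960 < 10404 = 102² → obtuse
2 of the 4 are obtuse.

2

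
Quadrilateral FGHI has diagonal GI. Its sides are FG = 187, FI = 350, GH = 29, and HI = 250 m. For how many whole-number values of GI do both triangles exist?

From triangle FGI: 163 < GI < 537.
From triangle HGI: 221 < GI < 279.
Intersection: 221 < GI < 279, so integers 222 through 278: 57 values.

57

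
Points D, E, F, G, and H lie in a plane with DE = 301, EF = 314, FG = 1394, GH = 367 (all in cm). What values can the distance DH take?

412 ≤ DH ≤ 2376 cm

The maximum is all hops collinear in one direction: 301 + 314 + 1394 + 367 = 2376.
The longest hop is 1394; the others sum to 982. Folding the others back against it leaves at least 1394 − 982 = 412.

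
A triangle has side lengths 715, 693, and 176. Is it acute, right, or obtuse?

Compare the square of the longest side to the sum of squares of the other two: 176² + 693² = 511225 = 715².

right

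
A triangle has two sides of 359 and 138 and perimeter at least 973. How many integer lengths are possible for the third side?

Triangle inequality: 221 < x < 497. Perimeter ≥ 973 gives x ≥ 973 − 359 − 138 = 476.
So 476 ≤ x < 497; integers 476 through 496: 21 values.

21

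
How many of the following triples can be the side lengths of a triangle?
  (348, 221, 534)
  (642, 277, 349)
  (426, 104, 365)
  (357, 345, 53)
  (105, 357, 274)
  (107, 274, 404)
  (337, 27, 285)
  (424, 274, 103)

(221,348,534): 221+348 > 534 → valid
(277,349,642): 277+349 ≤ 642 → not valid
(104,365,426): 104+365 > 426 → valid
(53,345,357): 53+345 > 357 → valid
(105,274,357): 105+274 > 357 → valid
(107,274,404): 107+274 ≤ 404 → not valid
(27,285,337): 27+285 ≤ 337 → not valid
(103,274,424): 103+274 ≤ 424 → not valid
4 of the 8 triples form a triangle.

4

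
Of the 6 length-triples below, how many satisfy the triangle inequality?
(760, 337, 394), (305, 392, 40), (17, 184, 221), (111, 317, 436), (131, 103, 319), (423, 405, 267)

1

(337,394,760): 337+394 ≤ 760 → not valid
(40,305,392): 40+305 ≤ 392 → not valid
(17,184,221): 17+184 ≤ 221 → not valid
(111,317,436): 111+317 ≤ 436 → not valid
(103,131,319): 103+131 ≤ 319 → not valid
(267,405,423): 267+405 > 423 → valid
1 of the 6 triples forms a triangle.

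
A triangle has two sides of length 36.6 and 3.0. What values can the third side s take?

By the triangle inequality, s must be less than 36.6 + 3.0 = 39.6 and greater than |36.6 − 3.0| = 33.6.

33.6 < s < 39.6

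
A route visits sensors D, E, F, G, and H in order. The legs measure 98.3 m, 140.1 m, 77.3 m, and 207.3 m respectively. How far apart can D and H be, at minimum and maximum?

0 ≤ DH ≤ 523.0 m

The maximum is all hops collinear in one direction: 98.3 + 140.1 + 77.3 + 207.3 = 523.0.
The longest hop is 207.3; the others sum to 315.7. Since 207.3 ≤ 315.7, the path can fold back on itself completely, so the minimum distance is 0.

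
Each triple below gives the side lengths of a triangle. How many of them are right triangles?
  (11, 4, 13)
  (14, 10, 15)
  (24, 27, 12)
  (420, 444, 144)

1

(11,4,13): 4²+11² = 137 < 169 = 13² → obtuse
(14,10,15): 10²+14² = 296 > 225 = 15² → acute
(24,27,12): 12²+24² = 720 < 729 = 27² → obtuse
(420,444,144): 144²+420² = 197136 = 444² → right
1 of the 4 is right.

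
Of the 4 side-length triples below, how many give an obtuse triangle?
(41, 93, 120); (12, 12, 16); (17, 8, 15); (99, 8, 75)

1

(41,93,120): 41²+93² = 10330 < 14400 = 120² → obtuse
(12,12,16): 12²+12² = 288 > 256 = 16² → acute
(17,8,15): 8²+15² = 289 = 17² → right
(99,8,75): 8+75 ≤ 99, not a triangle
1 of the 4 is obtuse.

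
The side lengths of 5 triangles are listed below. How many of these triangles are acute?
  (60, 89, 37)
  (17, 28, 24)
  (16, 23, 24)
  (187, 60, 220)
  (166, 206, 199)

3

(60,89,37): 37²+60² = 4969 < 7921 = 89² → obtuse
(17,28,24): 17²+24² = 865 > 784 = 28² → acute
(16,23,24): 16²+23² = 785 > 576 = 24² → acute
(187,60,220): 60²+187² = 38569 < 48400 = 220² → obtuse
(166,206,199): 166²+199² = 67157 > 42436 = 206² → acute
3 of the 5 are acute.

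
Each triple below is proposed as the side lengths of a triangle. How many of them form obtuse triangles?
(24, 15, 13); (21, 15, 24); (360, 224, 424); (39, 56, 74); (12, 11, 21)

3

(24,15,13): 13²+15² = 394 < 576 = 24² → obtuse
(21,15,24): 15²+21² = 666 > 576 = 24² → acute
(360,224,424): 224²+360² = 179776 = 424² → right
(39,56,74): 39²+56² = 4657 < 5476 = 74² → obtuse
(12,11,21): 11²+12² = 265 < 441 = 21² → obtuse
3 of the 5 are obtuse.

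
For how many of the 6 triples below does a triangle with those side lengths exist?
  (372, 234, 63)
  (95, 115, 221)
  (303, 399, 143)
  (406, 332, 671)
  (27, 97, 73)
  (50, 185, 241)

3

(63,234,372): 63+234 ≤ 372 → not valid
(95,115,221): 95+115 ≤ 221 → not valid
(143,303,399): 143+303 > 399 → valid
(332,406,671): 332+406 > 671 → valid
(27,73,97): 27+73 > 97 → valid
(50,185,241): 50+185 ≤ 241 → not valid
3 of the 6 triples form a triangle.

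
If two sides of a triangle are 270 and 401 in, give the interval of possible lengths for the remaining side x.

By the triangle inequality, x must be less than 270 + 401 = 671 and greater than |270 − 401| = 131.

131 < x < 671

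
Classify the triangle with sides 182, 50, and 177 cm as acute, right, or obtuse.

acute

Compare the square of the longest side to the sum of squares of the other two: 50² + 177² = 33829 > 33124 = 182².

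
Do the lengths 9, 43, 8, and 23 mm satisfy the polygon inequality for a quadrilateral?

For a quadrilateral, each side must be shorter than the sum of the others.
Here the longest side is 43, but the remaining 3 sides sum to only 40.

No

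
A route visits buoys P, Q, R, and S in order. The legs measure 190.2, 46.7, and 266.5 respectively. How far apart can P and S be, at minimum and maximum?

The maximum is all hops collinear in one direction: 190.2 + 46.7 + 266.5 = 503.4.
The longest hop is 266.5; the others sum to 236.9. Folding the others back against it leaves at least 266.5 − 236.9 = 29.6.

29.6 ≤ PS ≤ 503.4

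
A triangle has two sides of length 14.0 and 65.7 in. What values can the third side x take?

51.7 < x < 79.7 (in)

By the triangle inequality, x must be less than 14.0 + 65.7 = 79.7 and greater than |14.0 − 65.7| = 51.7.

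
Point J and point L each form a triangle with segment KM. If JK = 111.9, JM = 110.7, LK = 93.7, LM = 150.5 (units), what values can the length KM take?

56.8 < KM < 222.6

From triangle JKM: |111.9 − 110.7| < KM < 111.9 + 110.7, i.e. 1.2 < KM < 222.6.
From triangle LKM: 56.8 < KM < 244.2.
Both must hold, so KM lies in the intersection.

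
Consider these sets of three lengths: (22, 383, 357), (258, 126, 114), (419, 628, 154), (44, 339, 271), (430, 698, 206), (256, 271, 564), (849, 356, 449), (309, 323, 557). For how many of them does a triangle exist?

1

(22,357,383): 22+357 ≤ 383 → not valid
(114,126,258): 114+126 ≤ 258 → not valid
(154,419,628): 154+419 ≤ 628 → not valid
(44,271,339): 44+271 ≤ 339 → not valid
(206,430,698): 206+430 ≤ 698 → not valid
(256,271,564): 256+271 ≤ 564 → not valid
(356,449,849): 356+449 ≤ 849 → not valid
(309,323,557): 309+323 > 557 → valid
1 of the 8 triples forms a triangle.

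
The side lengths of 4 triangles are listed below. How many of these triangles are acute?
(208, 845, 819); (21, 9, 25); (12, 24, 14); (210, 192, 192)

(208,845,819): 208²+819² = 714025 = 845² → right
(21,9,25): 9²+21² = 522 < 625 = 25² → obtuse
(12,24,14): 12²+14² = 340 < 576 = 24² → obtuse
(210,192,192): 192²+192² = 73728 > 44100 = 210² → acute
1 of the 4 is acute.

1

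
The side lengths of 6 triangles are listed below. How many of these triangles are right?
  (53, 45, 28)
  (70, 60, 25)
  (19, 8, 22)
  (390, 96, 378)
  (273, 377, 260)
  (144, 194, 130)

4

(53,45,28): 28²+45² = 2809 = 53² → right
(70,60,25): 25²+60² = 4225 < 4900 = 70² → obtuse
(19,8,22): 8²+19² = 425 < 484 = 22² → obtuse
(390,96,378): 96²+378² = 152100 = 390² → right
(273,377,260): 260²+273² = 142129 = 377² → right
(144,194,130): 130²+144² = 37636 = 194² → right
4 of the 6 are right.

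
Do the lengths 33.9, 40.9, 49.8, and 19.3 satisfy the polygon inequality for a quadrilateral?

Yes

A quadrilateral exists iff every side is shorter than the sum of the others — equivalently, the longest side is less than the sum of the rest.
Longest side 49.8 < 94.1 (sum of the remaining 3), so yes.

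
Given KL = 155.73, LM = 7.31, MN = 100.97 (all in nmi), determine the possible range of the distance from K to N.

47.45 ≤ KN ≤ 264.01 nmi

The maximum is all hops collinear in one direction: 155.73 + 7.31 + 100.97 = 264.01.
The longest hop is 155.73; the others sum to 108.28. Folding the others back against it leaves at least 155.73 − 108.28 = 47.45.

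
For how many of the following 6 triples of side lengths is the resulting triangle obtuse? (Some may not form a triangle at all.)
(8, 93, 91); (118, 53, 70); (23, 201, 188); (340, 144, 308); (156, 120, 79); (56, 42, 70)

4

(8,93,91): 8²+91² = 8345 < 8649 = 93² → obtuse
(118,53,70): 53²+70² = 7709 < 13924 = 118² → obtuse
(23,201,188): 23²+188² = 35873 < 40401 = 201² → obtuse
(340,144,308): 144²+308² = 115600 = 340² → right
(156,120,79): 79²+120² = 20641 < 24336 = 156² → obtuse
(56,42,70): 42²+56² = 4900 = 70² → right
4 of the 6 are obtuse.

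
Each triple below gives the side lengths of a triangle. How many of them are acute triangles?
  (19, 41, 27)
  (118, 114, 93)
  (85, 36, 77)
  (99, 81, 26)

1

(19,41,27): 19²+27² = 1090 < 1681 = 41² → obtuse
(118,114,93): 93²+114² = 21645 > 13924 = 118² → acute
(85,36,77): 36²+77² = 7225 = 85² → right
(99,81,26): 26²+81² = 7237 < 9801 = 99² → obtuse
1 of the 4 is acute.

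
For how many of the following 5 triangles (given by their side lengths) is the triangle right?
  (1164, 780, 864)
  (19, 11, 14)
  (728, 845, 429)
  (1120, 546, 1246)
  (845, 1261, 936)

4

(1164,780,864): 780²+864² = 1354896 = 1164² → right
(19,11,14): 11²+14² = 317 < 361 = 19² → obtuse
(728,845,429): 429²+728² = 714025 = 845² → right
(1120,546,1246): 546²+1120² = 1552516 = 1246² → right
(845,1261,936): 845²+936² = 1590121 = 1261² → right
4 of the 5 are right.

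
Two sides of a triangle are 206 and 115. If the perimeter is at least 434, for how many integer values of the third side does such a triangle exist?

Triangle inequality: 91 < x < 321. Perimeter ≥ 434 gives x ≥ 434 − 206 − 115 = 113.
So 113 ≤ x < 321; integers 113 through 320: 208 values.

208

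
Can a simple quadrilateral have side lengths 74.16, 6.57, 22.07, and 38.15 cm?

No

For a quadrilateral, each side must be shorter than the sum of the others.
Here the longest side is 74.16, but the remaining 3 sides sum to only 66.79.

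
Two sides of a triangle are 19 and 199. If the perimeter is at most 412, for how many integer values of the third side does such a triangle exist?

Triangle inequality: 180 < x < 218. Perimeter ≤ 412 gives x ≤ 412 − 19 − 199 = 194.
So 180 < x ≤ 194; integers 181 through 194: 14 values.

14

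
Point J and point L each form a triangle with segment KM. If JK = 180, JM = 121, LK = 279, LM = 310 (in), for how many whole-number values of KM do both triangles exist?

From triangle JKM: 59 < KM < 301.
From triangle LKM: 31 < KM < 589.
Intersection: 59 < KM < 301, so integers 60 through 300: 241 values.

241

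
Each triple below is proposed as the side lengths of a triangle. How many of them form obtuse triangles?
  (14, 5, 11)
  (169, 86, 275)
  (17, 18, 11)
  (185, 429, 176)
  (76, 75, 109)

(14,5,11): 5²+11² = 146 < 196 = 14² → obtuse
(169,86,275): 86+169 ≤ 275, not a triangle
(17,18,11): 11²+17² = 410 > 324 = 18² → acute
(185,429,176): 176+185 ≤ 429, not a triangle
(76,75,109): 75²+76² = 11401 < 11881 = 109² → obtuse
2 of the 5 are obtuse.

2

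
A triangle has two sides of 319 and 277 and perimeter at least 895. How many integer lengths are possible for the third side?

Triangle inequality: 42 < x < 596. Perimeter ≥ 895 gives x ≥ 895 − 319 − 277 = 299.
So 299 ≤ x < 596; integers 299 through 595: 297 values.

297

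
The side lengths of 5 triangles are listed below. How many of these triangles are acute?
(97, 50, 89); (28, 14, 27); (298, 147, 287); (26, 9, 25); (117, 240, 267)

(97,50,89): 50²+89² = 10421 > 9409 = 97² → acute
(28,14,27): 14²+27² = 925 > 784 = 28² → acute
(298,147,287): 147²+287² = 103978 > 88804 = 298² → acute
(26,9,25): 9²+25² = 706 > 676 = 26² → acute
(117,240,267): 117²+240² = 71289 = 267² → right
4 of the 5 are acute.

4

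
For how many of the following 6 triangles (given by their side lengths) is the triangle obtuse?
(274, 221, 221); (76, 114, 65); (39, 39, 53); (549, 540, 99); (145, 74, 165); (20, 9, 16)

(274,221,221): 221²+221² = 97682 > 75076 = 274² → acute
(76,114,65): 65²+76² = 10001 < 12996 = 114² → obtuse
(39,39,53): 39²+39² = 3042 > 2809 = 53² → acute
(549,540,99): 99²+540² = 301401 = 549² → right
(145,74,165): 74²+145² = 26501 < 27225 = 165² → obtuse
(20,9,16): 9²+16² = 337 < 400 = 20² → obtuse
3 of the 6 are obtuse.

3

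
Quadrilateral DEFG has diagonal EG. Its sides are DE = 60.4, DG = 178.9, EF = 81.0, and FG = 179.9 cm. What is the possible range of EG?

From triangle DEG: |60.4 − 178.9| < EG < 60.4 + 178.9, i.e. 118.5 < EG < 239.3.
From triangle FEG: 98.9 < EG < 260.9.
Both must hold, so EG lies in the intersection.

118.5 < EG < 239.3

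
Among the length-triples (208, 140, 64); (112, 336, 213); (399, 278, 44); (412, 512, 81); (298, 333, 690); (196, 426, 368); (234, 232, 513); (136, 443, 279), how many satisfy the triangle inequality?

(64,140,208): 64+140 ≤ 208 → not valid
(112,213,336): 112+213 ≤ 336 → not valid
(44,278,399): 44+278 ≤ 399 → not valid
(81,412,512): 81+412 ≤ 512 → not valid
(298,333,690): 298+333 ≤ 690 → not valid
(196,368,426): 196+368 > 426 → valid
(232,234,513): 232+234 ≤ 513 → not valid
(136,279,443): 136+279 ≤ 443 → not valid
1 of the 8 triples forms a triangle.

1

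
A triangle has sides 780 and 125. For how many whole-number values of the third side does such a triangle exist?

249

The third side lies in the open interval (655, 905).
Integers from 656 to 904 inclusive: 904 − 656 + 1 = 249.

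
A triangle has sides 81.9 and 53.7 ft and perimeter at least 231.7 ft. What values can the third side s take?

96.1 ≤ s < 135.6 ft

Triangle inequality alone gives 28.2 < s < 135.6.
The perimeter condition gives s ≥ 231.7 − 81.9 − 53.7 = 96.1.
Intersecting the two: 96.1 ≤ s < 135.6.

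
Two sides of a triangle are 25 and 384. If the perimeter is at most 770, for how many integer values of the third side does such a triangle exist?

Triangle inequality: 359 < x < 409. Perimeter ≤ 770 gives x ≤ 770 − 25 − 384 = 361.
So 359 < x ≤ 361; integers 360 through 361: 2 values.

2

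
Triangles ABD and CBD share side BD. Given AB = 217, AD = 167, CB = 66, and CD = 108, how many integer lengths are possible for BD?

From triangle ABD: 50 < BD < 384.
From triangle CBD: 42 < BD < 174.
Intersection: 50 < BD < 174, so integers 51 through 173: 123 values.

123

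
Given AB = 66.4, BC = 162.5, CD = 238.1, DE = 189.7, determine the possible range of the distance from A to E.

0 ≤ AE ≤ 656.7

The maximum is all hops collinear in one direction: 66.4 + 162.5 + 238.1 + 189.7 = 656.7.
The longest hop is 238.1; the others sum to 418.6. Since 238.1 ≤ 418.6, the path can fold back on itself completely, so the minimum distance is 0.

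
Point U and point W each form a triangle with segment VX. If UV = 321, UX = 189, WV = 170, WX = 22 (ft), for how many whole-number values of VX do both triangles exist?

From triangle UVX: 132 < VX < 510.
From triangle WVX: 148 < VX < 192.
Intersection: 148 < VX < 192, so integers 149 through 191: 43 values.

43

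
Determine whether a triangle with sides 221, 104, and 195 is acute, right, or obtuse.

Compare the square of the longest side to the sum of squares of the other two: 104² + 195² = 48841 = 221².

right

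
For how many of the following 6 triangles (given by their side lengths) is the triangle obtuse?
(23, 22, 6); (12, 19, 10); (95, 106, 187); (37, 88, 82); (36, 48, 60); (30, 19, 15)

(23,22,6): 6²+22² = 520 < 529 = 23² → obtuse
(12,19,10): 10²+12² = 244 < 361 = 19² → obtuse
(95,106,187): 95²+106² = 20261 < 34969 = 187² → obtuse
(37,88,82): 37²+82² = 8093 > 7744 = 88² → acute
(36,48,60): 36²+48² = 3600 = 60² → right
(30,19,15): 15²+19² = 586 < 900 = 30² → obtuse
4 of the 6 are obtuse.

4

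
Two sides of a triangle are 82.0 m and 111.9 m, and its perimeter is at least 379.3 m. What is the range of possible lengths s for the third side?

Triangle inequality alone gives 29.9 < s < 193.9.
The perimeter condition gives s ≥ 379.3 − 82.0 − 111.9 = 185.4.
Intersecting the two: 185.4 ≤ s < 193.9.

185.4 ≤ s < 193.9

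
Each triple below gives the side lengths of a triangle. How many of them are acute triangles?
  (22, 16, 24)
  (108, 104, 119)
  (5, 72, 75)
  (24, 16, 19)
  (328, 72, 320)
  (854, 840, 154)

(22,16,24): 16²+22² = 740 > 576 = 24² → acute
(108,104,119): 104²+108² = 22480 > 14161 = 119² → acute
(5,72,75): 5²+72² = 5209 < 5625 = 75² → obtuse
(24,16,19): 16²+19² = 617 > 576 = 24² → acute
(328,72,320): 72²+320² = 107584 = 328² → right
(854,840,154): 154²+840² = 729316 = 854² → right
3 of the 6 are acute.

3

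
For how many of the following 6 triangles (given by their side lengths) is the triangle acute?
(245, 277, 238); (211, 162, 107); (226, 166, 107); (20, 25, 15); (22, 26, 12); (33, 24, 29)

2

(245,277,238): 238²+245² = 116669 > 76729 = 277² → acute
(211,162,107): 107²+162² = 37693 < 44521 = 211² → obtuse
(226,166,107): 107²+166² = 39005 < 51076 = 226² → obtuse
(20,25,15): 15²+20² = 625 = 25² → right
(22,26,12): 12²+22² = 628 < 676 = 26² → obtuse
(33,24,29): 24²+29² = 1417 > 1089 = 33² → acute
2 of the 6 are acute.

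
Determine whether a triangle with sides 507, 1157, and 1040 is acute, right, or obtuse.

Compare the square of the longest side to the sum of squares of the other two: 507² + 1040² = 1338649 = 1157².

right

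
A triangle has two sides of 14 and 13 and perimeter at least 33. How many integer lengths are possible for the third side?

21

Triangle inequality: 1 < x < 27. Perimeter ≥ 33 gives x ≥ 33 − 14 − 13 = 6.
So 6 ≤ x < 27; integers 6 through 26: 21 values.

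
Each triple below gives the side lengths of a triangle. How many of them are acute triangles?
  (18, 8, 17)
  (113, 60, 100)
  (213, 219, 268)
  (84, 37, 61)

(18,8,17): 8²+17² = 353 > 324 = 18² → acute
(113,60,100): 60²+100² = 13600 > 12769 = 113² → acute
(213,219,268): 213²+219² = 93330 > 71824 = 268² → acute
(84,37,61): 37²+61² = 5090 < 7056 = 84² → obtuse
3 of the 4 are acute.

3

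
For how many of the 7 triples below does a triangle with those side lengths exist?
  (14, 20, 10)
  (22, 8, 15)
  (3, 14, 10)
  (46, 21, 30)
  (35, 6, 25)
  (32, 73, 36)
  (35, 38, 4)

(10,14,20): 10+14 > 20 → valid
(8,15,22): 8+15 > 22 → valid
(3,10,14): 3+10 ≤ 14 → not valid
(21,30,46): 21+30 > 46 → valid
(6,25,35): 6+25 ≤ 35 → not valid
(32,36,73): 32+36 ≤ 73 → not valid
(4,35,38): 4+35 > 38 → valid
4 of the 7 triples form a triangle.

4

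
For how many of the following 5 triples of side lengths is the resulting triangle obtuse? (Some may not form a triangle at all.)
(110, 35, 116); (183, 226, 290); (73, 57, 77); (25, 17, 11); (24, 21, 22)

(110,35,116): 35²+110² = 13325 < 13456 = 116² → obtuse
(183,226,290): 183²+226² = 84565 > 84100 = 290² → acute
(73,57,77): 57²+73² = 8578 > 5929 = 77² → acute
(25,17,11): 11²+17² = 410 < 625 = 25² → obtuse
(24,21,22): 21²+22² = 925 > 576 = 24² → acute
2 of the 5 are obtuse.

2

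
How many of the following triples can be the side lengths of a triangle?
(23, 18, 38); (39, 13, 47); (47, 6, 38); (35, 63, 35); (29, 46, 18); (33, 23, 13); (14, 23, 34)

6

(18,23,38): 18+23 > 38 → valid
(13,39,47): 13+39 > 47 → valid
(6,38,47): 6+38 ≤ 47 → not valid
(35,35,63): 35+35 > 63 → valid
(18,29,46): 18+29 > 46 → valid
(13,23,33): 13+23 > 33 → valid
(14,23,34): 14+23 > 34 → valid
6 of the 7 triples form a triangle.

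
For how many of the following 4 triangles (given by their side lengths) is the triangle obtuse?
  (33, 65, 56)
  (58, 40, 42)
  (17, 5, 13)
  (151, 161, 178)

1

(33,65,56): 33²+56² = 4225 = 65² → right
(58,40,42): 40²+42² = 3364 = 58² → right
(17,5,13): 5²+13² = 194 < 289 = 17² → obtuse
(151,161,178): 151²+161² = 48722 > 31684 = 178² → acute
1 of the 4 is obtuse.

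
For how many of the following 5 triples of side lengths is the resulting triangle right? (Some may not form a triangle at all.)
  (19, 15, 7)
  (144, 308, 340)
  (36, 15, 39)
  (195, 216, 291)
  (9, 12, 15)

4

(19,15,7): 7²+15² = 274 < 361 = 19² → obtuse
(144,308,340): 144²+308² = 115600 = 340² → right
(36,15,39): 15²+36² = 1521 = 39² → right
(195,216,291): 195²+216² = 84681 = 291² → right
(9,12,15): 9²+12² = 225 = 15² → right
4 of the 5 are right.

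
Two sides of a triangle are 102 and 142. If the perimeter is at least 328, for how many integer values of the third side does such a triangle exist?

Triangle inequality: 40 < x < 244. Perimeter ≥ 328 gives x ≥ 328 − 102 − 142 = 84.
So 84 ≤ x < 244; integers 84 through 243: 160 values.

160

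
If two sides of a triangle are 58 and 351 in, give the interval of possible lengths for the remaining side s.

293 < s < 409 (in)

By the triangle inequality, s must be less than 58 + 351 = 409 and greater than |58 − 351| = 293.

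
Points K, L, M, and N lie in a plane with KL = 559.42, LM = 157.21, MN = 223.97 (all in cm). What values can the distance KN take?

178.24 ≤ KN ≤ 940.60 cm

The maximum is all hops collinear in one direction: 559.42 + 157.21 + 223.97 = 940.60.
The longest hop is 559.42; the others sum to 381.18. Folding the others back against it leaves at least 559.42 − 381.18 = 178.24.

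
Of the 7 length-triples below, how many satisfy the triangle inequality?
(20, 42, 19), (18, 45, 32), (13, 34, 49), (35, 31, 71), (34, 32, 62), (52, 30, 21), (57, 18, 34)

2

(19,20,42): 19+20 ≤ 42 → not valid
(18,32,45): 18+32 > 45 → valid
(13,34,49): 13+34 ≤ 49 → not valid
(31,35,71): 31+35 ≤ 71 → not valid
(32,34,62): 32+34 > 62 → valid
(21,30,52): 21+30 ≤ 52 → not valid
(18,34,57): 18+34 ≤ 57 → not valid
2 of the 7 triples form a triangle.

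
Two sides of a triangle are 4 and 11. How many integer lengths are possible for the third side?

7

The third side lies in the open interval (7, 15).
Integers from 8 to 14 inclusive: 14 − 8 + 1 = 7.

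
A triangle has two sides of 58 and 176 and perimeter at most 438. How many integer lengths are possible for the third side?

Triangle inequality: 118 < x < 234. Perimeter ≤ 438 gives x ≤ 438 − 58 − 176 = 204.
So 118 < x ≤ 204; integers 119 through 204: 86 values.

86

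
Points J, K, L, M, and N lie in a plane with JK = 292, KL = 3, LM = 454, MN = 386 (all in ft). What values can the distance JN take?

The maximum is all hops collinear in one direction: 292 + 3 + 454 + 386 = 1135.
The longest hop is 454; the others sum to 681. Since 454 ≤ 681, the path can fold back on itself completely, so the minimum distance is 0.

0 ≤ JN ≤ 1135 ft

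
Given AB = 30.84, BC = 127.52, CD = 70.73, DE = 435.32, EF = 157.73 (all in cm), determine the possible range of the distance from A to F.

48.50 ≤ AF ≤ 822.14 cm

The maximum is all hops collinear in one direction: 30.84 + 127.52 + 70.73 + 435.32 + 157.73 = 822.14.
The longest hop is 435.32; the others sum to 386.82. Folding the others back against it leaves at least 435.32 − 386.82 = 48.50.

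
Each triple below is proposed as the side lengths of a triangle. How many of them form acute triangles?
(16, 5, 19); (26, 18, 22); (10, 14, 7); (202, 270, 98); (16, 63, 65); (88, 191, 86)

(16,5,19): 5²+16² = 281 < 361 = 19² → obtuse
(26,18,22): 18²+22² = 808 > 676 = 26² → acute
(10,14,7): 7²+10² = 149 < 196 = 14² → obtuse
(202,270,98): 98²+202² = 50408 < 72900 = 270² → obtuse
(16,63,65): 16²+63² = 4225 = 65² → right
(88,191,86): 86+88 ≤ 191, not a triangle
1 of the 6 is acute.

1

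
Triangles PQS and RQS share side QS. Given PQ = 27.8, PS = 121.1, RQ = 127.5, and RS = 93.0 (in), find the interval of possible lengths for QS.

93.3 < QS < 148.9

From triangle PQS: |27.8 − 121.1| < QS < 27.8 + 121.1, i.e. 93.3 < QS < 148.9.
From triangle RQS: 34.5 < QS < 220.5.
Both must hold, so QS lies in the intersection.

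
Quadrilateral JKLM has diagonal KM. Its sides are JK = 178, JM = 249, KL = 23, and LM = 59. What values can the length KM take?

From triangle JKM: |178 − 249| < KM < 178 + 249, i.e. 71 < KM < 427.
From triangle LKM: 36 < KM < 82.
Both must hold, so KM lies in the intersection.

71 < KM < 82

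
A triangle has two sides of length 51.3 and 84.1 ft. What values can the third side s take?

By the triangle inequality, s must be less than 51.3 + 84.1 = 135.4 and greater than |51.3 − 84.1| = 32.8.

32.8 < s < 135.4 (ft)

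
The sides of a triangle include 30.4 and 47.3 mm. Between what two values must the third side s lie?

16.9 < s < 77.7

By the triangle inequality, s must be less than 30.4 + 47.3 = 77.7 and greater than |30.4 − 47.3| = 16.9.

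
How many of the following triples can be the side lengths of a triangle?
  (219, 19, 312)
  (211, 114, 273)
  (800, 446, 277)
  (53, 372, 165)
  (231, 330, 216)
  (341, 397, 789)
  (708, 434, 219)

(19,219,312): 19+219 ≤ 312 → not valid
(114,211,273): 114+211 > 273 → valid
(277,446,800): 277+446 ≤ 800 → not valid
(53,165,372): 53+165 ≤ 372 → not valid
(216,231,330): 216+231 > 330 → valid
(341,397,789): 341+397 ≤ 789 → not valid
(219,434,708): 219+434 ≤ 708 → not valid
2 of the 7 triples form a triangle.

2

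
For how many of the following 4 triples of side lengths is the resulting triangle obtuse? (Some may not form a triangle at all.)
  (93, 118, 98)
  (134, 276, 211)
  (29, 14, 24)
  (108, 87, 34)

3

(93,118,98): 93²+98² = 18253 > 13924 = 118² → acute
(134,276,211): 134²+211² = 62477 < 76176 = 276² → obtuse
(29,14,24): 14²+24² = 772 < 841 = 29² → obtuse
(108,87,34): 34²+87² = 8725 < 11664 = 108² → obtuse
3 of the 4 are obtuse.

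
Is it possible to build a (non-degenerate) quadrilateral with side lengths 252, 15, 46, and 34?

For a quadrilateral, each side must be shorter than the sum of the others.
Here the longest side is 252, but the remaining 3 sides sum to only 95.

No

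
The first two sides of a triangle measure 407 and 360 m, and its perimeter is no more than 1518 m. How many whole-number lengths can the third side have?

704

Triangle inequality: 47 < x < 767. Perimeter ≤ 1518 gives x ≤ 1518 − 407 − 360 = 751.
So 47 < x ≤ 751; integers 48 through 751: 704 values.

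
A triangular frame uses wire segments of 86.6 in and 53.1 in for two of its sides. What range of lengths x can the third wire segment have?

By the triangle inequality, x must be less than 86.6 + 53.1 = 139.7 and greater than |86.6 − 53.1| = 33.5.

33.5 < x < 139.7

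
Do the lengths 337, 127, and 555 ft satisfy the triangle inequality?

The longest side is 555, but the other two sum to only 464.
464 < 555, so the triangle inequality fails.

No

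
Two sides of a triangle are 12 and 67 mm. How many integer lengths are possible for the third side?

23

The third side lies in the open interval (55, 79).
Integers from 56 to 78 inclusive: 78 − 56 + 1 = 23.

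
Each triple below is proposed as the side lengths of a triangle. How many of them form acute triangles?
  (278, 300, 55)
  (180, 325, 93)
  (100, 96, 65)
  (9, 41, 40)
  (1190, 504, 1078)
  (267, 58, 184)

(278,300,55): 55²+278² = 80309 < 90000 = 300² → obtuse
(180,325,93): 93+180 ≤ 325, not a triangle
(100,96,65): 65²+96² = 13441 > 10000 = 100² → acute
(9,41,40): 9²+40² = 1681 = 41² → right
(1190,504,1078): 504²+1078² = 1416100 = 1190² → right
(267,58,184): 58+184 ≤ 267, not a triangle
1 of the 6 is acute.

1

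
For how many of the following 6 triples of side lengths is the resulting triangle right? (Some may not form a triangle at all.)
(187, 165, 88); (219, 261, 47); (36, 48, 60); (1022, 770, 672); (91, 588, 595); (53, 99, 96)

4

(187,165,88): 88²+165² = 34969 = 187² → right
(219,261,47): 47²+219² = 50170 < 68121 = 261² → obtuse
(36,48,60): 36²+48² = 3600 = 60² → right
(1022,770,672): 672²+770² = 1044484 = 1022² → right
(91,588,595): 91²+588² = 354025 = 595² → right
(53,99,96): 53²+96² = 12025 > 9801 = 99² → acute
4 of the 6 are right.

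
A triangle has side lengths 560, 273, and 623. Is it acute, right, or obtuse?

right

Compare the square of the longest side to the sum of squares of the other two: 273² + 560² = 388129 = 623².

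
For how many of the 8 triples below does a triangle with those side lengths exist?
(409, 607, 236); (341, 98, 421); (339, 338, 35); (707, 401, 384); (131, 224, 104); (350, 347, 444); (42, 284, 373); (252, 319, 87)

7

(236,409,607): 236+409 > 607 → valid
(98,341,421): 98+341 > 421 → valid
(35,338,339): 35+338 > 339 → valid
(384,401,707): 384+401 > 707 → valid
(104,131,224): 104+131 > 224 → valid
(347,350,444): 347+350 > 444 → valid
(42,284,373): 42+284 ≤ 373 → not valid
(87,252,319): 87+252 > 319 → valid
7 of the 8 triples form a triangle.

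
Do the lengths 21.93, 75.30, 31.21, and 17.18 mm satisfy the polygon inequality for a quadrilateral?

No

For a quadrilateral, each side must be shorter than the sum of the others.
Here the longest side is 75.30, but the remaining 3 sides sum to only 70.32.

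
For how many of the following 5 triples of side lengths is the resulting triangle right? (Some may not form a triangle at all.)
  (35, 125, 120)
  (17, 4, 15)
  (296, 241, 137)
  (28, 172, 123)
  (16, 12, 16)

(35,125,120): 35²+120² = 15625 = 125² → right
(17,4,15): 4²+15² = 241 < 289 = 17² → obtuse
(296,241,137): 137²+241² = 76850 < 87616 = 296² → obtuse
(28,172,123): 28+123 ≤ 172, not a triangle
(16,12,16): 12²+16² = 400 > 256 = 16² → acute
1 of the 5 is right.

1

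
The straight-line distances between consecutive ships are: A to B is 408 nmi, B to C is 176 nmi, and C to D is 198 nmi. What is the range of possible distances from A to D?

34 ≤ AD ≤ 782 nmi

The maximum is all hops collinear in one direction: 408 + 176 + 198 = 782.
The longest hop is 408; the others sum to 374. Folding the others back against it leaves at least 408 − 374 = 34.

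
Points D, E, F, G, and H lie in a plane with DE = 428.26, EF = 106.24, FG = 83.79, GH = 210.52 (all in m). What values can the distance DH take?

27.71 ≤ DH ≤ 828.81 m

The maximum is all hops collinear in one direction: 428.26 + 106.24 + 83.79 + 210.52 = 828.81.
The longest hop is 428.26; the others sum to 400.55. Folding the others back against it leaves at least 428.26 − 400.55 = 27.71.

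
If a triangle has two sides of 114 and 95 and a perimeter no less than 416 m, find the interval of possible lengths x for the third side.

207 ≤ x < 209 m

Triangle inequality alone gives 19 < x < 209.
The perimeter condition gives x ≥ 416 − 114 − 95 = 207.
Intersecting the two: 207 ≤ x < 209.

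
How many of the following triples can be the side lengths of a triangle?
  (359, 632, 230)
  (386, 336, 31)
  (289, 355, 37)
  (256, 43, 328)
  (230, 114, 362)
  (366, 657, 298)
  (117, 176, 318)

1

(230,359,632): 230+359 ≤ 632 → not valid
(31,336,386): 31+336 ≤ 386 → not valid
(37,289,355): 37+289 ≤ 355 → not valid
(43,256,328): 43+256 ≤ 328 → not valid
(114,230,362): 114+230 ≤ 362 → not valid
(298,366,657): 298+366 > 657 → valid
(117,176,318): 117+176 ≤ 318 → not valid
1 of the 7 triples forms a triangle.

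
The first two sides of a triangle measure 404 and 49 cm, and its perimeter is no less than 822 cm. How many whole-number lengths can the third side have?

84

Triangle inequality: 355 < x < 453. Perimeter ≥ 822 gives x ≥ 822 − 404 − 49 = 369.
So 369 ≤ x < 453; integers 369 through 452: 84 values.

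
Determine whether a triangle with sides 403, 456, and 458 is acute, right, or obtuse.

Compare the square of the longest side to the sum of squares of the other two: 403² + 456² = 370345 > 209764 = 458².

acute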